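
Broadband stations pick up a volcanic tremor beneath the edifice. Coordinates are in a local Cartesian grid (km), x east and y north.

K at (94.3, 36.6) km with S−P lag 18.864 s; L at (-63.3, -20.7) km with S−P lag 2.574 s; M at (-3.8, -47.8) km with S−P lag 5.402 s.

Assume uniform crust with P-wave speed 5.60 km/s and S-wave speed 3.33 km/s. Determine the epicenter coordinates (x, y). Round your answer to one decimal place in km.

Distance from S−P lag: d = Δt · v_P v_S / (v_P − v_S) = Δt · (5.60·3.33)/(5.60−3.33) ≈ 8.2150·Δt.
So d_K = 154.97, d_L = 21.15, d_M = 44.38 km.
Circle about each station: (x − 94.3)² + (y − 36.6)² = 154.97²; (x + 63.3)² + (y + 20.7)² = 21.15²; (x + 3.8)² + (y + 47.8)² = 44.38².
Subtracting the K equation from the L and M equations removes the quadratic terms:
-315.2 x − 114.6 y = 17771.71
-196.2 x − 168.8 y = 14113.35
Solving the 2×2 system: x ≈ -45.0, y ≈ -31.3 km.
Check against K (with the unrounded x, y): √((x − 94.3)²+(y − 36.6)²) = 154.97 ≈ 154.97 km. ✓

(-45.0, -31.3)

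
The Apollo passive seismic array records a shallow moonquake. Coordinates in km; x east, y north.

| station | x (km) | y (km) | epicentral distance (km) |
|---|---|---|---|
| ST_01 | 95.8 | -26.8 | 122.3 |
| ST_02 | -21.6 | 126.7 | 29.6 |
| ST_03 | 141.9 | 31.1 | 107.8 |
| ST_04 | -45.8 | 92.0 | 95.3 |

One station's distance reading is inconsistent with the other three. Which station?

Solve using three stations at a time. Using ST_01, ST_03, ST_04 (subtract circle equations pairwise → linear system) gives (x, y) ≈ (49.3, 86.3).
Distances from that point to each station vs reported:
  ST_01: calculated 122.3 vs reported 122.3 → residual 0.0 km
  ST_02: calculated 81.6 vs reported 29.6 → residual 52.0 km
  ST_03: calculated 107.8 vs reported 107.8 → residual 0.0 km
  ST_04: calculated 95.3 vs reported 95.3 → residual 0.0 km
ST_01, ST_03, ST_04 are mutually consistent (residuals ≈ 0); ST_02 is off by 52.0 km.

ST_02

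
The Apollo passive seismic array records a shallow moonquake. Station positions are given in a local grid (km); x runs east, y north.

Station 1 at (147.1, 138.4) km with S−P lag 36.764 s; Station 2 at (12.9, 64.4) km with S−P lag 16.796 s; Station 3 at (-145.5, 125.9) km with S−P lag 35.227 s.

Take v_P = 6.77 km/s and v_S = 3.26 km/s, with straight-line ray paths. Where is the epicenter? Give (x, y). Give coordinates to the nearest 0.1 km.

Distance from S−P lag: d = Δt · v_P v_S / (v_P − v_S) = Δt · (6.77·3.26)/(6.77−3.26) ≈ 6.2878·Δt.
So d_Station 1 = 231.16, d_Station 2 = 105.61, d_Station 3 = 221.50 km.
Circle about each station: (x − 147.1)² + (y − 138.4)² = 231.16²; (x − 12.9)² + (y − 64.4)² = 105.61²; (x + 145.5)² + (y − 125.9)² = 221.50².
Subtracting pairs of circle equations eliminates x²+y² and gives linear equations (the radical axes):
-268.4 x − 148.0 y = 5802.27
-585.2 x − 25.0 y = 600.79
Solving the 2×2 system: x ≈ 0.7, y ≈ -40.5 km.

0.7 km east, -40.5 km north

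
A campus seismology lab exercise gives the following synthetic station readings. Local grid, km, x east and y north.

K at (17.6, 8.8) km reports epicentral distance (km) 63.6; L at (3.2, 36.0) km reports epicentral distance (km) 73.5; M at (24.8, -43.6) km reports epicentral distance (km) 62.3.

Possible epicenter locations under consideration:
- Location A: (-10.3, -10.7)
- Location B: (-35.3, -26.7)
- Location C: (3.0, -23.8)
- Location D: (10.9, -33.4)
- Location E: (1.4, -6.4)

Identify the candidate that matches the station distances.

For each candidate, compare |candidate − station| to the reported distance:
Location A: residuals K 29.6, L 24.9, M 14.2 → max 29.6 km
Location B: residuals K 0.1, L 0.1, M 0.1 → max 0.1 km
Location C: residuals K 27.9, L 13.7, M 32.9 → max 32.9 km
Location D: residuals K 20.9, L 3.7, M 45.1 → max 45.1 km
Location E: residuals K 41.4, L 31.1, M 18.4 → max 41.4 km
Only Location B has all residuals ≈ 0.

Location B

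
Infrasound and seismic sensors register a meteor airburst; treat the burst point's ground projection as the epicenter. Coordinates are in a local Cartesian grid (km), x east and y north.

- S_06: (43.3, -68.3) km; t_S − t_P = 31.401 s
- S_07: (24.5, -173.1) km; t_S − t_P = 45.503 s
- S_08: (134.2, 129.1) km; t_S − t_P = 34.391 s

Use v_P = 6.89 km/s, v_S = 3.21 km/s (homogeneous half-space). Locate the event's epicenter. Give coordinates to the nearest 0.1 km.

x ≈ -67.6 km, y ≈ 84.4 km

Distance from S−P lag: d = Δt · v_P v_S / (v_P − v_S) = Δt · (6.89·3.21)/(6.89−3.21) ≈ 6.0100·Δt.
So d_S_06 = 188.72, d_S_07 = 273.47, d_S_08 = 206.69 km.
Circle about each station: (x − 43.3)² + (y + 68.3)² = 188.72²; (x − 24.5)² + (y + 173.1)² = 273.47²; (x − 134.2)² + (y − 129.1)² = 206.69².
Subtracting pairs of circle equations eliminates x²+y² and gives linear equations (the radical axes):
-37.6 x − 209.6 y = -15146.52
181.8 x + 394.8 y = 21031.15
Solving the 2×2 system: x ≈ -67.6, y ≈ 84.4 km.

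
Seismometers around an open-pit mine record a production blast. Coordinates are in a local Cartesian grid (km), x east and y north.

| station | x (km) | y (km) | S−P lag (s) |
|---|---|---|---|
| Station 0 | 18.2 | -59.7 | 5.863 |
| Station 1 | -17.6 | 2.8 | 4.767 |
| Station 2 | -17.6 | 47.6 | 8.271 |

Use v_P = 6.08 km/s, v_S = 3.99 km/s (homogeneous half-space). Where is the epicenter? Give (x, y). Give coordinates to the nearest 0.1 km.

-47.9 km east, -43.5 km north

Distance from S−P lag: d = Δt · v_P v_S / (v_P − v_S) = Δt · (6.08·3.99)/(6.08−3.99) ≈ 11.6073·Δt.
So d_Station 0 = 68.05, d_Station 1 = 55.33, d_Station 2 = 96.00 km.
Circle about each station: (x − 18.2)² + (y + 59.7)² = 68.05²; (x + 17.6)² + (y − 2.8)² = 55.33²; (x + 17.6)² + (y − 47.6)² = 96.00².
Subtracting the Station 0 equation from the Station 1 and Station 2 equations removes the quadratic terms:
-71.6 x + 125.0 y = -2008.34
-71.6 x + 214.6 y = -5905.01
Solving the 2×2 system: x ≈ -47.9, y ≈ -43.5 km.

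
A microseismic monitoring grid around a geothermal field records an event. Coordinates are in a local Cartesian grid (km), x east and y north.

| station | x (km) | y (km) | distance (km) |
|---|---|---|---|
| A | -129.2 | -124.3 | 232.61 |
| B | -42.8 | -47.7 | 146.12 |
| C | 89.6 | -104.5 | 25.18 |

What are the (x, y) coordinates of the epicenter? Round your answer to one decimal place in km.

Circle about each station: (x + 129.2)² + (y + 124.3)² = 232.61²; (x + 42.8)² + (y + 47.7)² = 146.12²; (x − 89.6)² + (y + 104.5)² = 25.18².
Subtracting the A equation from the B and C equations removes the quadratic terms:
172.8 x + 153.2 y = 4720.36
437.6 x + 39.6 y = 40278.66
Solving the 2×2 system: x ≈ 99.4, y ≈ -81.3 km.

x ≈ 99.4 km, y ≈ -81.3 km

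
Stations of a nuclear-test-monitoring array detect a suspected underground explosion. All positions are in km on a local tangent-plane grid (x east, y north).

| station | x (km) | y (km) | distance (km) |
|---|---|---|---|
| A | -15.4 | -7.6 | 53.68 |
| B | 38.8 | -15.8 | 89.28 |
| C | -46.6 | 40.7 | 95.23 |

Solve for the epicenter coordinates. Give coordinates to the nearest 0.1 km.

Circle about each station: (x + 15.4)² + (y + 7.6)² = 53.68²; (x − 38.8)² + (y + 15.8)² = 89.28²; (x + 46.6)² + (y − 40.7)² = 95.23².
Subtracting the A equation from the B and C equations removes the quadratic terms:
108.4 x − 16.4 y = -3629.22
-62.4 x + 96.6 y = -2654.08
Solving the 2×2 system: x ≈ -41.7, y ≈ -54.4 km.
Check against A (with the unrounded x, y): √((x + 15.4)²+(y + 7.6)²) = 53.71 ≈ 53.68 km. ✓

(-41.7, -54.4)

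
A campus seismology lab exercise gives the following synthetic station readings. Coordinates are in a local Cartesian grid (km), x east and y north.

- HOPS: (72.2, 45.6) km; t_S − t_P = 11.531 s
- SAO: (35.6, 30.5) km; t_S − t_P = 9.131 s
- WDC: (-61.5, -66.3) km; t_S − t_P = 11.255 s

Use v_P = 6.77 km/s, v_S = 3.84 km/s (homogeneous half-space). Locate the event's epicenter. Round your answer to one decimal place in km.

Distance from S−P lag: d = Δt · v_P v_S / (v_P − v_S) = Δt · (6.77·3.84)/(6.77−3.84) ≈ 8.8726·Δt.
So d_HOPS = 102.31, d_SAO = 81.02, d_WDC = 99.86 km.
Circle about each station: (x − 72.2)² + (y − 45.6)² = 102.31²; (x − 35.6)² + (y − 30.5)² = 81.02²; (x + 61.5)² + (y + 66.3)² = 99.86².
Subtracting the HOPS equation from the SAO and WDC equations removes the quadratic terms:
-73.2 x − 30.2 y = -1191.49
-267.4 x − 223.8 y = 1381.06
Solving the 2×2 system: x ≈ 37.1, y ≈ -50.5 km.

37.1 km east, -50.5 km north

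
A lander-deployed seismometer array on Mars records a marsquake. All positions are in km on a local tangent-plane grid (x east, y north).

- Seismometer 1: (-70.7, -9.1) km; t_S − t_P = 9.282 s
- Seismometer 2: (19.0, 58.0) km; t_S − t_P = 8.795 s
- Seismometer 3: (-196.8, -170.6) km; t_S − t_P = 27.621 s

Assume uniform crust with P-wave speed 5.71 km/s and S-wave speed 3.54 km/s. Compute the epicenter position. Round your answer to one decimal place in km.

Distance from S−P lag: d = Δt · v_P v_S / (v_P − v_S) = Δt · (5.71·3.54)/(5.71−3.54) ≈ 9.3149·Δt.
So d_Seismometer 1 = 86.46, d_Seismometer 2 = 81.92, d_Seismometer 3 = 257.29 km.
Circle about each station: (x + 70.7)² + (y + 9.1)² = 86.46²; (x − 19.0)² + (y − 58.0)² = 81.92²; (x + 196.8)² + (y + 170.6)² = 257.29².
Subtracting the Seismometer 1 equation from the Seismometer 2 and Seismometer 3 equations removes the quadratic terms:
179.4 x + 134.2 y = -591.85
-252.2 x − 323.0 y = 4030.49
Solving the 2×2 system: x ≈ 14.5, y ≈ -23.8 km.
Check against Seismometer 1 (with the unrounded x, y): √((x + 70.7)²+(y + 9.1)²) = 86.47 ≈ 86.46 km. ✓

(14.5, -23.8)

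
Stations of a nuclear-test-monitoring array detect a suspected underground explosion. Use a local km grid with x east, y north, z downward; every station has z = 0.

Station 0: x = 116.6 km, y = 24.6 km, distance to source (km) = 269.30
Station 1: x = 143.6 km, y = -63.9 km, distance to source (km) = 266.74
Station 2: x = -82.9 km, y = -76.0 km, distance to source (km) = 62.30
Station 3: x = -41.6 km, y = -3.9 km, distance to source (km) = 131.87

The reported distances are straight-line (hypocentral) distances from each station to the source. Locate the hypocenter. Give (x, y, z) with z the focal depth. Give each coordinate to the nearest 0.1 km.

(-116.4, -102.6, 45.3)

Each station gives a sphere (x−x_i)² + (y−y_i)² + z² = d_i² (stations at z=0).
Subtracting the Station 0 sphere from Station 1 and Station 2: z² cancels, leaving linear equations in x and y:
54.0 x − 177.0 y = 11875.71
-399.0 x − 201.2 y = 67088.89
Solving: x ≈ -116.402, y ≈ -102.607 km (keep extra digits for the depth step; rounded: -116.4, -102.6).
Then from the Station 0 sphere: z² = 269.30² − (x − 116.6)² − (y − 24.6)² with x = -116.402, y = -102.607, so z ≈ 45.287 ≈ 45.3 km.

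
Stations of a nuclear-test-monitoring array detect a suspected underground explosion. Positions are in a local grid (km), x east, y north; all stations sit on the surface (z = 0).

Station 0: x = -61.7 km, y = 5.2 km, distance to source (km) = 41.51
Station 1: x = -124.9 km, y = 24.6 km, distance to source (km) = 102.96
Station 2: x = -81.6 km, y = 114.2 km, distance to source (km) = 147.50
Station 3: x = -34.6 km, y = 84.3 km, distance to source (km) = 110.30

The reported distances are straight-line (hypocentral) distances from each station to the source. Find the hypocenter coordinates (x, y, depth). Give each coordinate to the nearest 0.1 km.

Each station gives a sphere (x−x_i)² + (y−y_i)² + z² = d_i² (stations at z=0).
Subtracting the Station 0 sphere from Station 1 and Station 2: z² cancels, leaving linear equations in x and y:
-126.4 x + 38.8 y = 3493.56
-39.8 x + 218.0 y = -4166.90
Solving: x ≈ -35.495, y ≈ -25.595 km (keep extra digits for the depth step; rounded: -35.5, -25.6).
Then from the Station 0 sphere: z² = 41.51² − (x + 61.7)² − (y − 5.2)² with x = -35.495, y = -25.595, so z ≈ 9.383 ≈ 9.4 km.
Check against Station 3 (with the unrounded solution): distance 110.30 ≈ 110.30 km. ✓

x ≈ -35.5 km, y ≈ -25.6 km, depth ≈ 9.4 km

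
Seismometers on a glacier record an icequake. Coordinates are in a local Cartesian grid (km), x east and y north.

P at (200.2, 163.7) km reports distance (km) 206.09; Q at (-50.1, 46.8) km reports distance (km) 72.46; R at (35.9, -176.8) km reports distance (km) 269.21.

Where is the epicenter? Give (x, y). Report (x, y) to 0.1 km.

Circle about each station: (x − 200.2)² + (y − 163.7)² = 206.09²; (x + 50.1)² + (y − 46.8)² = 72.46²; (x − 35.9)² + (y + 176.8)² = 269.21².
Subtracting the P equation from the Q and R equations removes the quadratic terms:
-500.6 x − 233.8 y = -24954.84
-328.6 x − 681.0 y = -64331.62
Solving the 2×2 system: x ≈ 7.4, y ≈ 90.9 km.

(7.4, 90.9)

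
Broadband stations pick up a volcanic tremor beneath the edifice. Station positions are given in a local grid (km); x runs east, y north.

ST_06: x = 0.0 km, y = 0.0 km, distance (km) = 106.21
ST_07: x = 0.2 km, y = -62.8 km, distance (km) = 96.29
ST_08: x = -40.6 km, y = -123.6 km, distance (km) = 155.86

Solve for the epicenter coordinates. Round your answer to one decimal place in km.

(95.2, -47.1)

Circle about each station: x² + y² = 106.21²; (x − 0.2)² + (y + 62.8)² = 96.29²; (x + 40.6)² + (y + 123.6)² = 155.86².
Subtracting the ST_06 equation from the ST_07 and ST_08 equations removes the quadratic terms:
0.4 x − 125.6 y = 5952.68
-81.2 x − 247.2 y = 3913.54
Solving the 2×2 system: x ≈ 95.2, y ≈ -47.1 km.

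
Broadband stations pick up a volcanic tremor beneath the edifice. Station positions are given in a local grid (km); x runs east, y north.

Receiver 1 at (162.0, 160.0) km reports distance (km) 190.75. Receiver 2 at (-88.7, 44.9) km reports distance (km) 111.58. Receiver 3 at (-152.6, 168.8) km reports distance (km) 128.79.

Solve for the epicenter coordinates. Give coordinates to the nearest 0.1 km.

Circle about each station: (x − 162.0)² + (y − 160.0)² = 190.75²; (x + 88.7)² + (y − 44.9)² = 111.58²; (x + 152.6)² + (y − 168.8)² = 128.79².
Subtracting pairs of circle equations eliminates x²+y² and gives linear equations (the radical axes):
-501.4 x − 230.2 y = -18024.83
-629.2 x + 17.6 y = 19734.90
Solving the 2×2 system: x ≈ -27.5, y ≈ 138.2 km.
Check against Receiver 1 (with the unrounded x, y): √((x − 162.0)²+(y − 160.0)²) = 190.75 ≈ 190.75 km. ✓

x ≈ -27.5 km, y ≈ 138.2 km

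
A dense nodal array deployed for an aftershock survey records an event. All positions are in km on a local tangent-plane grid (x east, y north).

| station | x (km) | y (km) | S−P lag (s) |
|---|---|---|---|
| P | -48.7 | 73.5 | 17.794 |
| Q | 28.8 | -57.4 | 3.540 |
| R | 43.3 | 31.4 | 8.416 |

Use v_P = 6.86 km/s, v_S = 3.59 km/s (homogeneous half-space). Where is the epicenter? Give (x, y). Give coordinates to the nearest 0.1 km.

x ≈ 34.7 km, y ≈ -31.4 km

Distance from S−P lag: d = Δt · v_P v_S / (v_P − v_S) = Δt · (6.86·3.59)/(6.86−3.59) ≈ 7.5313·Δt.
So d_P = 134.01, d_Q = 26.66, d_R = 63.38 km.
Circle about each station: (x + 48.7)² + (y − 73.5)² = 134.01²; (x − 28.8)² + (y + 57.4)² = 26.66²; (x − 43.3)² + (y − 31.4)² = 63.38².
Subtracting pairs of circle equations eliminates x²+y² and gives linear equations (the radical axes):
155.0 x − 261.8 y = 13598.18
184.0 x − 84.2 y = 9028.57
Solving the 2×2 system: x ≈ 34.7, y ≈ -31.4 km.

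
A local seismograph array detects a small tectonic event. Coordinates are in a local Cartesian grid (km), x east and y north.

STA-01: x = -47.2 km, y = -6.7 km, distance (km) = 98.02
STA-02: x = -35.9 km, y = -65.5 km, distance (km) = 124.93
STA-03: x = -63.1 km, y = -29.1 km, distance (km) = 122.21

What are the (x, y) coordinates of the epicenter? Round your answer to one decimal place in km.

x ≈ 43.2 km, y ≈ 31.2 km

Circle about each station: (x + 47.2)² + (y + 6.7)² = 98.02²; (x + 35.9)² + (y + 65.5)² = 124.93²; (x + 63.1)² + (y + 29.1)² = 122.21².
Subtracting the STA-01 equation from the STA-02 and STA-03 equations removes the quadratic terms:
22.6 x − 117.6 y = -2693.25
-31.8 x − 44.8 y = -2771.67
Solving the 2×2 system: x ≈ 43.2, y ≈ 31.2 km.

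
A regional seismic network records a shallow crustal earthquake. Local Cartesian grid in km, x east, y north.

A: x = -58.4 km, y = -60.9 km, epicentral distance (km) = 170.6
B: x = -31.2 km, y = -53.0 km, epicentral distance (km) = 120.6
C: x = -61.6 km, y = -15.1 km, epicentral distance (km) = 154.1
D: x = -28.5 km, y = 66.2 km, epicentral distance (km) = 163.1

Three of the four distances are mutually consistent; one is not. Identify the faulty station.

Solve using three stations at a time. Using B, C, D (subtract circle equations pairwise → linear system) gives (x, y) ≈ (89.2, -46.7).
Distances from that point to each station vs reported:
  A: calculated 148.3 vs reported 170.6 → residual 22.3 km
  B: calculated 120.6 vs reported 120.6 → residual 0.0 km
  C: calculated 154.1 vs reported 154.1 → residual 0.0 km
  D: calculated 163.1 vs reported 163.1 → residual 0.0 km
B, C, D are mutually consistent (residuals ≈ 0); A is off by 22.3 km.

A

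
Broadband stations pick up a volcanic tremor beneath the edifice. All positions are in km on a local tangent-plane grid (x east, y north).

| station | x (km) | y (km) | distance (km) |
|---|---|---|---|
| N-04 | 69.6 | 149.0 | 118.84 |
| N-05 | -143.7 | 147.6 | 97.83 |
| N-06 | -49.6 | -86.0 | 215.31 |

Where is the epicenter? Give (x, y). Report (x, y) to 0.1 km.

(-47.6, 129.3)

Circle about each station: (x − 69.6)² + (y − 149.0)² = 118.84²; (x + 143.7)² + (y − 147.6)² = 97.83²; (x + 49.6)² + (y + 86.0)² = 215.31².
Subtracting the N-04 equation from the N-05 and N-06 equations removes the quadratic terms:
-426.6 x − 2.8 y = 19942.53
-238.4 x − 470.0 y = -49424.45
Solving the 2×2 system: x ≈ -47.6, y ≈ 129.3 km.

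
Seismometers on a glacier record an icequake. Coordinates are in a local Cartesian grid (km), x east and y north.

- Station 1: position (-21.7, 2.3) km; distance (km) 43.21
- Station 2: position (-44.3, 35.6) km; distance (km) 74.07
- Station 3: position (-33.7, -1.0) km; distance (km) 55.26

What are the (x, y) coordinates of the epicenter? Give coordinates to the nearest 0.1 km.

(21.5, 1.6)

Circle about each station: (x + 21.7)² + (y − 2.3)² = 43.21²; (x + 44.3)² + (y − 35.6)² = 74.07²; (x + 33.7)² + (y + 1.0)² = 55.26².
Subtracting pairs of circle equations eliminates x²+y² and gives linear equations (the radical axes):
-45.2 x + 66.6 y = -865.59
-24.0 x − 6.6 y = -526.05
Solving the 2×2 system: x ≈ 21.5, y ≈ 1.6 km.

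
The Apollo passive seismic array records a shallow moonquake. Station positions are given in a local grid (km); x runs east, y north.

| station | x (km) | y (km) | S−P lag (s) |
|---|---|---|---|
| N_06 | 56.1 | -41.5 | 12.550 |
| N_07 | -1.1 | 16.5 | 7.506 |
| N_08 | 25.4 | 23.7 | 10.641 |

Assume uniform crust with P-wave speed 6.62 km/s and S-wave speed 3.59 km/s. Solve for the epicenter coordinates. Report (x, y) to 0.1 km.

Distance from S−P lag: d = Δt · v_P v_S / (v_P − v_S) = Δt · (6.62·3.59)/(6.62−3.59) ≈ 7.8435·Δt.
So d_N_06 = 98.44, d_N_07 = 58.87, d_N_08 = 83.46 km.
Circle about each station: (x − 56.1)² + (y + 41.5)² = 98.44²; (x + 1.1)² + (y − 16.5)² = 58.87²; (x − 25.4)² + (y − 23.7)² = 83.46².
Subtracting the N_06 equation from the N_07 and N_08 equations removes the quadratic terms:
-114.4 x + 116.0 y = 1628.76
-61.4 x + 130.4 y = -937.75
Solving the 2×2 system: x ≈ -41.2, y ≈ -26.6 km.

x ≈ -41.2 km, y ≈ -26.6 km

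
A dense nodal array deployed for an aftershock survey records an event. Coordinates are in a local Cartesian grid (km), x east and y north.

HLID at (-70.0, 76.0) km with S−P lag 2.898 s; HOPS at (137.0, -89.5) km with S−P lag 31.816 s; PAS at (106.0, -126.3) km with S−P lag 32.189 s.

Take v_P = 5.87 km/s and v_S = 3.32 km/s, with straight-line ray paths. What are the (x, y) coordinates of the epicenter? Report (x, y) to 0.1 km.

(-55.0, 59.7)

Distance from S−P lag: d = Δt · v_P v_S / (v_P − v_S) = Δt · (5.87·3.32)/(5.87−3.32) ≈ 7.6425·Δt.
So d_HLID = 22.15, d_HOPS = 243.15, d_PAS = 246.00 km.
Circle about each station: (x + 70.0)² + (y − 76.0)² = 22.15²; (x − 137.0)² + (y + 89.5)² = 243.15²; (x − 106.0)² + (y + 126.3)² = 246.00².
Subtracting pairs of circle equations eliminates x²+y² and gives linear equations (the radical axes):
414.0 x − 331.0 y = -42528.05
352.0 x − 404.6 y = -43513.69
Solving the 2×2 system: x ≈ -55.0, y ≈ 59.7 km.
Check against HLID (with the unrounded x, y): √((x + 70.0)²+(y − 76.0)²) = 22.15 ≈ 22.15 km. ✓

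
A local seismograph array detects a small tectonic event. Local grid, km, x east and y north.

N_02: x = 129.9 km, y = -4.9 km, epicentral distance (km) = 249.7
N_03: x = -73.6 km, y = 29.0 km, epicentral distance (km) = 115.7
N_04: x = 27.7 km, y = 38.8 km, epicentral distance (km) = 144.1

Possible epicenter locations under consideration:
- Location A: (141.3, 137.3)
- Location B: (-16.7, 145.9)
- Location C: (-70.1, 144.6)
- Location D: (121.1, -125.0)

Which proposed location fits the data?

Location C

For each candidate, compare |candidate − station| to the reported distance:
Location A: residuals N_02 107.0, N_03 124.9, N_04 6.3 → max 124.9 km
Location B: residuals N_02 39.4, N_03 14.3, N_04 28.2 → max 39.4 km
Location C: residuals N_02 0.0, N_03 0.0, N_04 0.0 → max 0.0 km
Location D: residuals N_02 129.3, N_03 132.5, N_04 44.5 → max 132.5 km
Only Location C has all residuals ≈ 0.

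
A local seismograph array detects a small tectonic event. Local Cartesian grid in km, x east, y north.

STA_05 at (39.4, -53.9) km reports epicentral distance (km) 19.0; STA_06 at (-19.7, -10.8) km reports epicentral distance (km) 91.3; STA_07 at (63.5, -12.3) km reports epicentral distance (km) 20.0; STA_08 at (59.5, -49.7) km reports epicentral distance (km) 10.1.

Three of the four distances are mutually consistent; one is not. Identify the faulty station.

STA_07

Solve using three stations at a time. Using STA_05, STA_06, STA_08 (subtract circle equations pairwise → linear system) gives (x, y) ≈ (57.5, -59.5).
Distances from that point to each station vs reported:
  STA_05: calculated 19.0 vs reported 19.0 → residual 0.0 km
  STA_06: calculated 91.3 vs reported 91.3 → residual 0.0 km
  STA_07: calculated 47.6 vs reported 20.0 → residual 27.6 km
  STA_08: calculated 10.0 vs reported 10.1 → residual 0.1 km
STA_05, STA_06, STA_08 are mutually consistent (residuals ≈ 0); STA_07 is off by 27.6 km.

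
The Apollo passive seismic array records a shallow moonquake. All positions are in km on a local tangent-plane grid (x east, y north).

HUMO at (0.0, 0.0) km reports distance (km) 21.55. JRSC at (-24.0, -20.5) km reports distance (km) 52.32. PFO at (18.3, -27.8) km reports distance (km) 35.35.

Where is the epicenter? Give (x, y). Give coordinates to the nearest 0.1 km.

20.2 km east, 7.5 km north

Circle about each station: x² + y² = 21.55²; (x + 24.0)² + (y + 20.5)² = 52.32²; (x − 18.3)² + (y + 27.8)² = 35.35².
Subtracting the HUMO equation from the JRSC and PFO equations removes the quadratic terms:
-48.0 x − 41.0 y = -1276.73
36.6 x − 55.6 y = 322.51
Solving the 2×2 system: x ≈ 20.2, y ≈ 7.5 km.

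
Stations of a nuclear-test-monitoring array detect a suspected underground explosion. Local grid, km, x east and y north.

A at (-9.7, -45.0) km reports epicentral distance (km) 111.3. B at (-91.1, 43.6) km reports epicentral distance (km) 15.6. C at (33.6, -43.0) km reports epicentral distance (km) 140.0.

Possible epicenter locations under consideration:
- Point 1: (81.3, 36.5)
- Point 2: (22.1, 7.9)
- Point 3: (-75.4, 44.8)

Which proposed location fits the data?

Point 3

For each candidate, compare |candidate − station| to the reported distance:
Point 1: residuals A 10.9, B 156.9, C 47.3 → max 156.9 km
Point 2: residuals A 49.6, B 103.1, C 87.8 → max 103.1 km
Point 3: residuals A 0.0, B 0.1, C 0.0 → max 0.1 km
Only Point 3 has all residuals ≈ 0.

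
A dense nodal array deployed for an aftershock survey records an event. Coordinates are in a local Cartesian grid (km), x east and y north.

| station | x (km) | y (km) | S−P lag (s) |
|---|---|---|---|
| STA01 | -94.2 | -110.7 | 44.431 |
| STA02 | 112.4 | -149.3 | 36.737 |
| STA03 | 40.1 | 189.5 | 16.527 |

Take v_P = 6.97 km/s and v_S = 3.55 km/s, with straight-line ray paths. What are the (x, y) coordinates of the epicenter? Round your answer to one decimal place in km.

(134.1, 115.6)

Distance from S−P lag: d = Δt · v_P v_S / (v_P − v_S) = Δt · (6.97·3.55)/(6.97−3.55) ≈ 7.2349·Δt.
So d_STA01 = 321.46, d_STA02 = 265.79, d_STA03 = 119.57 km.
Circle about each station: (x + 94.2)² + (y + 110.7)² = 321.46²; (x − 112.4)² + (y + 149.3)² = 265.79²; (x − 40.1)² + (y − 189.5)² = 119.57².
Subtracting the STA01 equation from the STA02 and STA03 equations removes the quadratic terms:
413.2 x − 77.2 y = 46488.33
268.6 x + 600.4 y = 105429.68
Solving the 2×2 system: x ≈ 134.1, y ≈ 115.6 km.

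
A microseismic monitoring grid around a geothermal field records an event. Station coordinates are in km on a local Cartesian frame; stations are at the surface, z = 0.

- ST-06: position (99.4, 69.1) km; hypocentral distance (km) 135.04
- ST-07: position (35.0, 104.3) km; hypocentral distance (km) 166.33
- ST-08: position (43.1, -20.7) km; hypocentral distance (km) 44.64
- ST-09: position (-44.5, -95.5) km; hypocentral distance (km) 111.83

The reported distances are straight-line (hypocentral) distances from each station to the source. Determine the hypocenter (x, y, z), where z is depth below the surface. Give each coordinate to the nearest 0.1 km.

Each station gives a sphere (x−x_i)² + (y−y_i)² + z² = d_i² (stations at z=0).
Subtracting the ST-06 sphere from ST-07 and ST-08: z² cancels, leaving linear equations in x and y:
-128.8 x + 70.4 y = -11981.55
-112.6 x − 179.6 y = 3874.00
Solving: x ≈ 60.502, y ≈ -59.502 km (keep extra digits for the depth step; rounded: 60.5, -59.5).
Then from the ST-06 sphere: z² = 135.04² − (x − 99.4)² − (y − 69.1)² with x = 60.502, y = -59.502, so z ≈ 13.575 ≈ 13.6 km.
Check against ST-09 (with the unrounded solution): distance 111.83 ≈ 111.83 km. ✓

(60.5, -59.5, 13.6)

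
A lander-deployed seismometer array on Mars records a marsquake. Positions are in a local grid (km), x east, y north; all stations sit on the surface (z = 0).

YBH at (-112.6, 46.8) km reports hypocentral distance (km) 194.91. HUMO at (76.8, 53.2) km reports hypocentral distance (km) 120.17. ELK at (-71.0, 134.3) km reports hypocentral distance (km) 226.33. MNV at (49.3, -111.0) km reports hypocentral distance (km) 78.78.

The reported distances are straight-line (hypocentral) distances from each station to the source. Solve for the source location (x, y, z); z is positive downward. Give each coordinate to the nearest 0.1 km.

Each station gives a sphere (x−x_i)² + (y−y_i)² + z² = d_i² (stations at z=0).
Subtracting the YBH sphere from HUMO and ELK: z² cancels, leaving linear equations in x and y:
378.8 x + 12.8 y = 17408.56
83.2 x + 175.0 y = -5026.87
Solving: x ≈ 47.694, y ≈ -51.400 km (keep extra digits for the depth step; rounded: 47.7, -51.4).
Then from the YBH sphere: z² = 194.91² − (x + 112.6)² − (y − 46.8)² with x = 47.694, y = -51.400, so z ≈ 51.502 ≈ 51.5 km.

(47.7, -51.4, 51.5)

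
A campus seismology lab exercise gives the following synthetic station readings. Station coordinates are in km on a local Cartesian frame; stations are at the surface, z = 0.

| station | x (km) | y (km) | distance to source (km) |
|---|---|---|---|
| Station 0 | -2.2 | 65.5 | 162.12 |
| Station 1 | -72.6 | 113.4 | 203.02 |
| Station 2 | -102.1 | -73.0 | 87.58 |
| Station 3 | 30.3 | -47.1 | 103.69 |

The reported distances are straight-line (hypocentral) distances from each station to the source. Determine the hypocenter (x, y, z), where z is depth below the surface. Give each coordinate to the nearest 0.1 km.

x ≈ -44.3 km, y ≈ -76.6 km, depth ≈ 65.7 km

Each station gives a sphere (x−x_i)² + (y−y_i)² + z² = d_i² (stations at z=0).
Subtracting the Station 0 sphere from Station 1 and Station 2: z² cancels, leaving linear equations in x and y:
-140.8 x + 95.8 y = -1099.00
-199.8 x − 277.0 y = 30070.96
Solving: x ≈ -44.311, y ≈ -76.598 km (keep extra digits for the depth step; rounded: -44.3, -76.6).
Then from the Station 0 sphere: z² = 162.12² − (x + 2.2)² − (y − 65.5)² with x = -44.311, y = -76.598, so z ≈ 65.709 ≈ 65.7 km.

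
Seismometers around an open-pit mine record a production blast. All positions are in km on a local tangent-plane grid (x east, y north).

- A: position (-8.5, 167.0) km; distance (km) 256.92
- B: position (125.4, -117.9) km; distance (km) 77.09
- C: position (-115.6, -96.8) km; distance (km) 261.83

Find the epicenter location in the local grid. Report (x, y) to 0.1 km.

Circle about each station: (x + 8.5)² + (y − 167.0)² = 256.92²; (x − 125.4)² + (y + 117.9)² = 77.09²; (x + 115.6)² + (y + 96.8)² = 261.83².
Subtracting the A equation from the B and C equations removes the quadratic terms:
267.8 x − 569.8 y = 61729.34
-214.2 x − 527.6 y = -7774.71
Solving the 2×2 system: x ≈ 140.5, y ≈ -42.3 km.

(140.5, -42.3)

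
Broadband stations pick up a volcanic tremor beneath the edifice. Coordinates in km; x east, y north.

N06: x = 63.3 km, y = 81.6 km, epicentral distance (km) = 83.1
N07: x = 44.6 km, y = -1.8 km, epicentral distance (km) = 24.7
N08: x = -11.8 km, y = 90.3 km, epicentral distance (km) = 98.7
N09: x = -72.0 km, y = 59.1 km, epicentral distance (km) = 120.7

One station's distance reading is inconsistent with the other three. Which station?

N07

Solve using three stations at a time. Using N06, N08, N09 (subtract circle equations pairwise → linear system) gives (x, y) ≈ (35.1, 3.5).
Distances from that point to each station vs reported:
  N06: calculated 83.0 vs reported 83.1 → residual 0.1 km
  N07: calculated 10.9 vs reported 24.7 → residual 13.8 km
  N08: calculated 98.6 vs reported 98.7 → residual 0.1 km
  N09: calculated 120.6 vs reported 120.7 → residual 0.1 km
N06, N08, N09 are mutually consistent (residuals ≈ 0); N07 is off by 13.8 km.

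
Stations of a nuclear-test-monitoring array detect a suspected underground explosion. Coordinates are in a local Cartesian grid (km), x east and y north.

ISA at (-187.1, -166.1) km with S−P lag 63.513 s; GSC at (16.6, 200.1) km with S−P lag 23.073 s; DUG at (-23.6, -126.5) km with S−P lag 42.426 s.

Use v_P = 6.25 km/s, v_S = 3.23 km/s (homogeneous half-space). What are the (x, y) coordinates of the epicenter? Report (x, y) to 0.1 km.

x ≈ 138.8 km, y ≈ 106.0 km

Distance from S−P lag: d = Δt · v_P v_S / (v_P − v_S) = Δt · (6.25·3.23)/(6.25−3.23) ≈ 6.6846·Δt.
So d_ISA = 424.56, d_GSC = 154.23, d_DUG = 283.60 km.
Circle about each station: (x + 187.1)² + (y + 166.1)² = 424.56²; (x − 16.6)² + (y − 200.1)² = 154.23²; (x + 23.6)² + (y + 126.5)² = 283.60².
Subtracting the ISA equation from the GSC and DUG equations removes the quadratic terms:
407.4 x + 732.4 y = 134184.25
327.0 x + 79.2 y = 53785.82
Solving the 2×2 system: x ≈ 138.8, y ≈ 106.0 km.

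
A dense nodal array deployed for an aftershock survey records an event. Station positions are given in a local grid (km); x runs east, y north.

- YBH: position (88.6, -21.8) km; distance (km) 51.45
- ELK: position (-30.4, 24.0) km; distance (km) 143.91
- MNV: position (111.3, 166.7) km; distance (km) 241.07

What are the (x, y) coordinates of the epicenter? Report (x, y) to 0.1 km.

76.9 km east, -71.9 km north

Circle about each station: (x − 88.6)² + (y + 21.8)² = 51.45²; (x + 30.4)² + (y − 24.0)² = 143.91²; (x − 111.3)² + (y − 166.7)² = 241.07².
Subtracting the YBH equation from the ELK and MNV equations removes the quadratic terms:
-238.0 x + 91.6 y = -24888.03
45.4 x + 377.0 y = -23616.26
Solving the 2×2 system: x ≈ 76.9, y ≈ -71.9 km.
Check against YBH (with the unrounded x, y): √((x − 88.6)²+(y + 21.8)²) = 51.45 ≈ 51.45 km. ✓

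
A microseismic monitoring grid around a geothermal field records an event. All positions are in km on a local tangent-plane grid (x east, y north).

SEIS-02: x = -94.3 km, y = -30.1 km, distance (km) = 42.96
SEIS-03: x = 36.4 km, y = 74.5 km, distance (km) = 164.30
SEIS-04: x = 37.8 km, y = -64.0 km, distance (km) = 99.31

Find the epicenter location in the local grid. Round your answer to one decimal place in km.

x ≈ -61.3 km, y ≈ -57.6 km

Circle about each station: (x + 94.3)² + (y + 30.1)² = 42.96²; (x − 36.4)² + (y − 74.5)² = 164.30²; (x − 37.8)² + (y + 64.0)² = 99.31².
Subtracting the SEIS-02 equation from the SEIS-03 and SEIS-04 equations removes the quadratic terms:
261.4 x + 209.2 y = -28072.22
264.2 x − 67.8 y = -12290.57
Solving the 2×2 system: x ≈ -61.3, y ≈ -57.6 km.
Check against SEIS-02 (with the unrounded x, y): √((x + 94.3)²+(y + 30.1)²) = 42.95 ≈ 42.96 km. ✓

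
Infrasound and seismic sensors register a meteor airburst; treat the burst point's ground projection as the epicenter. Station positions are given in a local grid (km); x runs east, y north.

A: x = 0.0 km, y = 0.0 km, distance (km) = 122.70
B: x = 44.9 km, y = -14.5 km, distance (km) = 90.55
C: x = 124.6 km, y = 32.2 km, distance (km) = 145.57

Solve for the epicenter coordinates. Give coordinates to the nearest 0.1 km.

x ≈ 68.2 km, y ≈ -102.0 km

Circle about each station: x² + y² = 122.70²; (x − 44.9)² + (y + 14.5)² = 90.55²; (x − 124.6)² + (y − 32.2)² = 145.57².
Subtracting the A equation from the B and C equations removes the quadratic terms:
89.8 x − 29.0 y = 9082.25
249.2 x + 64.4 y = 10426.67
Solving the 2×2 system: x ≈ 68.2, y ≈ -102.0 km.
Check against A (with the unrounded x, y): √(x²+y²) = 122.70 ≈ 122.70 km. ✓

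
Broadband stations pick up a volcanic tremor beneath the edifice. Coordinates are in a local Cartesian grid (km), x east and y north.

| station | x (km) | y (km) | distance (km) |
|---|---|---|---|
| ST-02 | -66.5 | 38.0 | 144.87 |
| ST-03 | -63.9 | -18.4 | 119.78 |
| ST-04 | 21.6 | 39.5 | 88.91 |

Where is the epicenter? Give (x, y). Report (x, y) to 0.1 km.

Circle about each station: (x + 66.5)² + (y − 38.0)² = 144.87²; (x + 63.9)² + (y + 18.4)² = 119.78²; (x − 21.6)² + (y − 39.5)² = 88.91².
Subtracting pairs of circle equations eliminates x²+y² and gives linear equations (the radical axes):
5.2 x − 112.8 y = 5195.59
176.2 x + 3.0 y = 9242.89
Solving the 2×2 system: x ≈ 53.2, y ≈ -43.6 km.

x ≈ 53.2 km, y ≈ -43.6 km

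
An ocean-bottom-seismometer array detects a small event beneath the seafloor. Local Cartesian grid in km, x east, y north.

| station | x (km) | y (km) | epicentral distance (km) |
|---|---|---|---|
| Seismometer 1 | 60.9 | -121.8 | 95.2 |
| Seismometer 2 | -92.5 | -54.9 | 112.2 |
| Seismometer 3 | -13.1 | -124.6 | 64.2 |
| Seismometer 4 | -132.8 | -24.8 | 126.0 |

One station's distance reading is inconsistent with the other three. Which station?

Seismometer 2

Solve using three stations at a time. Using Seismometer 1, Seismometer 3, Seismometer 4 (subtract circle equations pairwise → linear system) gives (x, y) ≈ (-11.9, -60.3).
Distances from that point to each station vs reported:
  Seismometer 1: calculated 95.3 vs reported 95.2 → residual 0.1 km
  Seismometer 2: calculated 80.8 vs reported 112.2 → residual 31.4 km
  Seismometer 3: calculated 64.3 vs reported 64.2 → residual 0.1 km
  Seismometer 4: calculated 126.0 vs reported 126.0 → residual 0.0 km
Seismometer 1, Seismometer 3, Seismometer 4 are mutually consistent (residuals ≈ 0); Seismometer 2 is off by 31.4 km.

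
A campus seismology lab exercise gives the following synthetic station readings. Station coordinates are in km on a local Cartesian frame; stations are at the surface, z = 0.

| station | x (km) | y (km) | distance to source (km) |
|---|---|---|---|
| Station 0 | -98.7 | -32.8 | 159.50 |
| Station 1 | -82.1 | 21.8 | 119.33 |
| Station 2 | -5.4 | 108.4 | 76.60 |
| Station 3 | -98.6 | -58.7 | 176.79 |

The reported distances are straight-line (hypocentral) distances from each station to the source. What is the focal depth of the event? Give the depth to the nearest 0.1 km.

Each station gives a sphere (x−x_i)² + (y−y_i)² + z² = d_i² (stations at z=0).
Subtracting the Station 0 sphere from Station 1 and Station 2: z² cancels, leaving linear equations in x and y:
33.2 x + 109.2 y = 7598.72
186.6 x + 282.4 y = 20534.88
Solving: x ≈ 8.775, y ≈ 66.918 km (keep extra digits for the depth step; rounded: 8.8, 66.9).
Then from the Station 0 sphere: z² = 159.50² − (x + 98.7)² − (y + 32.8)² with x = 8.775, y = 66.918, so z ≈ 62.815 ≈ 62.8 km.
Check against Station 3 (with the unrounded solution): distance 176.79 ≈ 176.79 km. ✓

62.8 km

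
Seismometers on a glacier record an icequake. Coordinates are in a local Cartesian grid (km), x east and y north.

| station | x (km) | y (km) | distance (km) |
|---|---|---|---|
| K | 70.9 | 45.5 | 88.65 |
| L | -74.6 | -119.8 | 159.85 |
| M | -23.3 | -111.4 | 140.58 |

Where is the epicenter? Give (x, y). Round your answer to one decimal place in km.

(-16.2, 29.0)

Circle about each station: (x − 70.9)² + (y − 45.5)² = 88.65²; (x + 74.6)² + (y + 119.8)² = 159.85²; (x + 23.3)² + (y + 111.4)² = 140.58².
Subtracting the K equation from the L and M equations removes the quadratic terms:
-291.0 x − 330.6 y = -4873.06
-188.4 x − 313.8 y = -6048.12
Solving the 2×2 system: x ≈ -16.2, y ≈ 29.0 km.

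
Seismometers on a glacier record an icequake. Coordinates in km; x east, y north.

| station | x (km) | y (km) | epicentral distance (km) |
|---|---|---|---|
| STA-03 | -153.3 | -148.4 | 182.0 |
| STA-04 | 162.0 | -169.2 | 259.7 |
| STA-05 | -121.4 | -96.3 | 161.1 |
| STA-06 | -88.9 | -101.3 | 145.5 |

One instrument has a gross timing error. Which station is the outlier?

Solve using three stations at a time. Using STA-04, STA-05, STA-06 (subtract circle equations pairwise → linear system) gives (x, y) ≈ (-12.8, 23.1).
Distances from that point to each station vs reported:
  STA-03: calculated 221.7 vs reported 182.0 → residual 39.7 km
  STA-04: calculated 259.9 vs reported 259.7 → residual 0.2 km
  STA-05: calculated 161.4 vs reported 161.1 → residual 0.3 km
  STA-06: calculated 145.8 vs reported 145.5 → residual 0.3 km
STA-04, STA-05, STA-06 are mutually consistent (residuals ≈ 0); STA-03 is off by 39.7 km.

STA-03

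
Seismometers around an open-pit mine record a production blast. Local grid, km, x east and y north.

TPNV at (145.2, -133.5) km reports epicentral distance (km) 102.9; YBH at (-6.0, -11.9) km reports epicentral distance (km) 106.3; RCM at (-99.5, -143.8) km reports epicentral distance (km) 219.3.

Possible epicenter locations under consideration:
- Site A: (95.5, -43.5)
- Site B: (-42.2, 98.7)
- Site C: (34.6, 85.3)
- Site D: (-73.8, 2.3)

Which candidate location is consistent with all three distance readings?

Site A

For each candidate, compare |candidate − station| to the reported distance:
Site A: residuals TPNV 0.1, YBH 0.0, RCM 0.0 → max 0.1 km
Site B: residuals TPNV 195.5, YBH 10.1, RCM 29.9 → max 195.5 km
Site C: residuals TPNV 142.3, YBH 1.0, RCM 46.2 → max 142.3 km
Site D: residuals TPNV 154.8, YBH 37.0, RCM 71.0 → max 154.8 km
Only Site A has all residuals ≈ 0.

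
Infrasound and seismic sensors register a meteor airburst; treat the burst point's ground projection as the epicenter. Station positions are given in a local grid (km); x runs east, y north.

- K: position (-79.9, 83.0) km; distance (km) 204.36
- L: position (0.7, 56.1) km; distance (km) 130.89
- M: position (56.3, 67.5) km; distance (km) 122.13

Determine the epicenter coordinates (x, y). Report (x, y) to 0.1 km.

Circle about each station: (x + 79.9)² + (y − 83.0)² = 204.36²; (x − 0.7)² + (y − 56.1)² = 130.89²; (x − 56.3)² + (y − 67.5)² = 122.13².
Subtracting pairs of circle equations eliminates x²+y² and gives linear equations (the radical axes):
161.2 x − 53.8 y = 14505.51
272.4 x − 31.0 y = 21300.20
Solving the 2×2 system: x ≈ 72.1, y ≈ -53.6 km.

72.1 km east, -53.6 km north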